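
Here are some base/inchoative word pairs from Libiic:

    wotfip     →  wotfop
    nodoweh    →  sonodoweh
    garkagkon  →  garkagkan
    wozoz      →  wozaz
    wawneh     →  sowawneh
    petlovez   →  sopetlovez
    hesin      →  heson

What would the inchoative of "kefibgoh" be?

kefibgah

"kefibgoh" has last vowel 'o'. The stems whose last vowel is 'o' (garkagkon → garkagkan, wozoz → wozaz) change the last vowel to 'a'.
So kefibgoh → kefibgah.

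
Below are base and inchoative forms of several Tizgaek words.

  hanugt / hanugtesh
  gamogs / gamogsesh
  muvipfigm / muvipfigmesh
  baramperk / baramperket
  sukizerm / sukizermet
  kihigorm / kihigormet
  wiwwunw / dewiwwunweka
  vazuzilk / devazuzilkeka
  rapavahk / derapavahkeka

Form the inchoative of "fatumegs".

muvipfigm and sukizerm both end in -m yet inflect differently (muvipfigmesh, sukizermet), so the final letter is not what conditions the rule; the second-to-last letter is.
"fatumegs" has second-to-last letter 'g'. The stems whose second-to-last letter is 'g' (hanugt → hanugtesh, gamogs → gamogsesh, muvipfigm → muvipfigmesh) add -esh.
The other patterns: stems whose second-to-last letter is 'r' add -et; stems whose second-to-last letter is 'h', 'l' or 'n' add de- … -eka around the stem.
So fatumegs → fatumegsesh.

fatumegsesh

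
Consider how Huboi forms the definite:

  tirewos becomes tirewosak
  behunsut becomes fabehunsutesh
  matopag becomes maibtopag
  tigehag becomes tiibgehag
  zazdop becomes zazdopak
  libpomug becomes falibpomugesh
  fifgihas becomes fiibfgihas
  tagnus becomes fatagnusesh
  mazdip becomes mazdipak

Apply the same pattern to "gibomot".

"gibomot" has last vowel 'o'. The stems whose last vowel is 'o' (zazdop → zazdopak, tirewos → tirewosak) add -ak.
So gibomot → gibomotak.

gibomotak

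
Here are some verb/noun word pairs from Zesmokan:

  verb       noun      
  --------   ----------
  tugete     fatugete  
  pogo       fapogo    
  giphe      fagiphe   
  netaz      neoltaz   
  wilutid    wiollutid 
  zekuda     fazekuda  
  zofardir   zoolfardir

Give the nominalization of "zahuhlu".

zekuda and netaz both have last vowel 'a' yet inflect differently (fazekuda, neoltaz), so the last vowel is not what conditions the rule; whether the stem ends in a vowel or a consonant is.
"zahuhlu" ends in a vowel. The stems ending in a vowel (pogo → fapogo, zekuda → fazekuda, giphe → fagiphe) add the prefix fa-.
The other pattern: stems ending in a consonant insert -ol- after the first vowel.
So zahuhlu → fazahuhlu.

fazahuhlu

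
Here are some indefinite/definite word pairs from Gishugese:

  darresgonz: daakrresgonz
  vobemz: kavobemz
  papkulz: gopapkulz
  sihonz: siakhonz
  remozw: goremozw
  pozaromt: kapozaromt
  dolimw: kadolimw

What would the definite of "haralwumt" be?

kaharalwumt

dolimw and remozw both end in -w yet inflect differently (kadolimw, goremozw), so the final letter is not what conditions the rule; the second-to-last letter is.
"haralwumt" has second-to-last letter 'm'. The stems whose second-to-last letter is 'm' (pozaromt → kapozaromt, dolimw → kadolimw, vobemz → kavobemz) add the prefix ka-.
The other patterns: stems whose second-to-last letter is 'l' or 'z' add the prefix go-; stems whose second-to-last letter is 'n' insert -ak- after the first vowel.
So haralwumt → kaharalwumt.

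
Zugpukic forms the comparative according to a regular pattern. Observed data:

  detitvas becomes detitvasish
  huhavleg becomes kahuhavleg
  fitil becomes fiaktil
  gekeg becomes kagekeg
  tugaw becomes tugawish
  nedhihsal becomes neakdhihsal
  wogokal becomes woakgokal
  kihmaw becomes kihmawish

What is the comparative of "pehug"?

wogokal and detitvas both have last vowel 'a' yet inflect differently (woakgokal, detitvasish), so the last vowel is not what conditions the rule; the final letter is.
"pehug" ends in -g. The stems ending in -g (huhavleg → kahuhavleg, gekeg → kagekeg) add the prefix ka-.
The other patterns: stems ending in -l insert -ak- after the first vowel; stems ending in -s or -w add -ish.
So pehug → kapehug.

kapehug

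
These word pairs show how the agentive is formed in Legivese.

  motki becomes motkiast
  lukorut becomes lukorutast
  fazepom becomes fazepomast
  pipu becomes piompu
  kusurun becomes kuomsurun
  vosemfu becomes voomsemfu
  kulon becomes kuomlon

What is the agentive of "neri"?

neriast

"neri" ends in -i. The one such stem in the data (motki → motkiast) adds -ast, so the same rule applies.
So neri → neriast.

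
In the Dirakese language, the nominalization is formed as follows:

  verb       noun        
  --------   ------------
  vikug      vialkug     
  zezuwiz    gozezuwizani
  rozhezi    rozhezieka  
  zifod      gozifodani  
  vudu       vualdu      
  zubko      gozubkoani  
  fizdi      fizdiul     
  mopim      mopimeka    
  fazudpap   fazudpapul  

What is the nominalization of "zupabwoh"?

fizdi and rozhezi both end in -i yet inflect differently (fizdiul, rozhezieka), so the final letter is not what conditions the rule; the first letter is.
"zupabwoh" begins with z-. The stems beginning with z- (zubko → gozubkoani, zezuwiz → gozezuwizani, zifod → gozifodani) add go- … -ani around the stem.
So zupabwoh → gozupabwohani.

gozupabwohani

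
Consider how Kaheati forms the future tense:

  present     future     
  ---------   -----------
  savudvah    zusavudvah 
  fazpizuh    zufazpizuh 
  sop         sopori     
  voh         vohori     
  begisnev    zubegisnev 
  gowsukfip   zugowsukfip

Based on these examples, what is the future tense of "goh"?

savudvah and voh both end in -h yet inflect differently (zusavudvah, vohori), so the final letter is not what conditions the rule; the number of vowels is.
"goh" has 1 vowel. The stems with 1 vowel (voh → vohori, sop → sopori) add -ori.
The other pattern: stems with 3 vowels add the prefix zu-.
So goh → gohori.

gohori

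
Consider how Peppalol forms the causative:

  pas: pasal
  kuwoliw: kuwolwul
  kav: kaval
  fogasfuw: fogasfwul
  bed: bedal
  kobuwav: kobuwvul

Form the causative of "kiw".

kobuwav and kav both end in -v yet inflect differently (kobuwvul, kaval), so the final letter is not what conditions the rule; the number of vowels is.
"kiw" has 1 vowel. The stems with 1 vowel (bed → bedal, kav → kaval, pas → pasal) add -al.
So kiw → kiwal.

kiwal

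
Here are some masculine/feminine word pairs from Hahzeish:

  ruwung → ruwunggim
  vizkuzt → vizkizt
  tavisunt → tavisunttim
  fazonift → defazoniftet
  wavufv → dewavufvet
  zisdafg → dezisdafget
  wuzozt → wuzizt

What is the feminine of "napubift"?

fazonift and wuzozt both end in -t yet inflect differently (defazoniftet, wuzizt), so the final letter is not what conditions the rule; the second-to-last letter is.
"napubift" has second-to-last letter 'f'. The stems whose second-to-last letter is 'f' (wavufv → dewavufvet, zisdafg → dezisdafget, fazonift → defazoniftet) add de- … -et around the stem.
The other patterns: stems whose second-to-last letter is 'z' change the last vowel to 'i'; stems whose second-to-last letter is 'n' double the final consonant and add -im.
So napubift → denapubiftet.

denapubiftet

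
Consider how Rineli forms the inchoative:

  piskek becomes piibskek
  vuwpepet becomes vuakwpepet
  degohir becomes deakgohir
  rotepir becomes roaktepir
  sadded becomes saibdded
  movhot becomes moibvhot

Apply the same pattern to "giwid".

giibwid

movhot and vuwpepet both end in -t yet inflect differently (moibvhot, vuakwpepet), so the final letter is not what conditions the rule; the number of vowels is.
"giwid" has 2 vowels. The stems with 2 vowels (piskek → piibskek, sadded → saibdded, movhot → moibvhot) insert -ib- after the first vowel.
The other pattern: stems with 3 vowels insert -ak- after the first vowel.
So giwid → giibwid.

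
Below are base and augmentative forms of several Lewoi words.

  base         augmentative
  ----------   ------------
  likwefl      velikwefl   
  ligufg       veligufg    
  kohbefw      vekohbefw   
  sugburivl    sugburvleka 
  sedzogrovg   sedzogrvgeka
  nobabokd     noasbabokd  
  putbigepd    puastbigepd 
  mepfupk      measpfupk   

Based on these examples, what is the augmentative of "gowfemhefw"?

vegowfemhefw

likwefl and sugburivl both end in -l yet inflect differently (velikwefl, sugburvleka), so the final letter is not what conditions the rule; the second-to-last letter is.
"gowfemhefw" has second-to-last letter 'f'. The stems whose second-to-last letter is 'f' (likwefl → velikwefl, ligufg → veligufg, kohbefw → vekohbefw) add the prefix ve-.
The other patterns: stems whose second-to-last letter is 'v' delete the last vowel and add -eka; stems whose second-to-last letter is 'k' or 'p' insert -as- after the first vowel.
So gowfemhefw → vegowfemhefw.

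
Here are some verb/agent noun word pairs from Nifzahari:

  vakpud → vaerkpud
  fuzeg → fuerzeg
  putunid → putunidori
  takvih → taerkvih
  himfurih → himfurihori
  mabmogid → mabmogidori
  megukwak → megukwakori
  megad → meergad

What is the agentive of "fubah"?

mabmogid and megad both end in -d yet inflect differently (mabmogidori, meergad), so the final letter is not what conditions the rule; the number of vowels is.
"fubah" has 2 vowels. The stems with 2 vowels (fuzeg → fuerzeg, megad → meergad, takvih → taerkvih) insert -er- after the first vowel.
So fubah → fuerbah.

fuerbah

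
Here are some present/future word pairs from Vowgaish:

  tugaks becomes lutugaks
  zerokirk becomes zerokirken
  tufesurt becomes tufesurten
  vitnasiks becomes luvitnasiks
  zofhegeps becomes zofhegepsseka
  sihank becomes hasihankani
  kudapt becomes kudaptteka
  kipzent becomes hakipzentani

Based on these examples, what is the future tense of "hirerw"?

hirerwen

kipzent and kudapt both end in -t yet inflect differently (hakipzentani, kudaptteka), so the final letter is not what conditions the rule; the second-to-last letter is.
"hirerw" has second-to-last letter 'r'. The stems whose second-to-last letter is 'r' (tufesurt → tufesurten, zerokirk → zerokirken) add -en.
The other patterns: stems whose second-to-last letter is 'n' add ha- … -ani around the stem; stems whose second-to-last letter is 'p' double the final consonant and add -eka; stems whose second-to-last letter is 'k' add the prefix lu-.
So hirerw → hirerwen.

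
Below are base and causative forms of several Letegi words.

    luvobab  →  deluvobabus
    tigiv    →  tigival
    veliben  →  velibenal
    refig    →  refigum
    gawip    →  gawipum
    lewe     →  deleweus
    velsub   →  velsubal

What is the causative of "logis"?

delogisus

luvobab and velsub both end in -b yet inflect differently (deluvobabus, velsubal), so the final letter is not what conditions the rule; the first letter is.
"logis" begins with l-. The stems beginning with l- (lewe → deleweus, luvobab → deluvobabus) add de- … -us around the stem.
The other patterns: stems beginning with t- or v- add -al; stems beginning with g- or r- add -um.
So logis → delogisus.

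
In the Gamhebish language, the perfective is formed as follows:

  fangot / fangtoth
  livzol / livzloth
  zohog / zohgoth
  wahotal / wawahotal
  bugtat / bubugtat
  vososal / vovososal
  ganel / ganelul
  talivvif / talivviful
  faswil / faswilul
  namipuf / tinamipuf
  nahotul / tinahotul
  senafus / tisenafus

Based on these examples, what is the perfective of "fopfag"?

livzol and wahotal both end in -l yet inflect differently (livzloth, wawahotal), so the final letter is not what conditions the rule; the last vowel is.
"fopfag" has last vowel 'a'. The stems whose last vowel is 'a' (wahotal → wawahotal, bugtat → bubugtat, vososal → vovososal) repeat the first consonant+vowel as a prefix.
So fopfag → fofopfag.

fofopfag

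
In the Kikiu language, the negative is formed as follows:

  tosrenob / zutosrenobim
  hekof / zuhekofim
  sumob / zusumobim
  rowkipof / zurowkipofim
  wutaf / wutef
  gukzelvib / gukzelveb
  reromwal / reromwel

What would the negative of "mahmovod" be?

zumahmovodim

hekof and wutaf both end in -f yet inflect differently (zuhekofim, wutef), so the final letter is not what conditions the rule; the last vowel is.
"mahmovod" has last vowel 'o'. The stems whose last vowel is 'o' (tosrenob → zutosrenobim, hekof → zuhekofim, sumob → zusumobim) add zu- … -im around the stem.
The other pattern: stems whose last vowel is 'a' or 'i' change the last vowel to 'e'.
So mahmovod → zumahmovodim.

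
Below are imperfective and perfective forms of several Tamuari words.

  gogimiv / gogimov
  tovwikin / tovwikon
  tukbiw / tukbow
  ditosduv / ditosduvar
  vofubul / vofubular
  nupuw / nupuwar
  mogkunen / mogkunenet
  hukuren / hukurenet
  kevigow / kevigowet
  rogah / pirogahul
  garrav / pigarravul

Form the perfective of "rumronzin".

gogimiv and ditosduv both end in -v yet inflect differently (gogimov, ditosduvar), so the final letter is not what conditions the rule; the last vowel is.
"rumronzin" has last vowel 'i'. The stems whose last vowel is 'i' (gogimiv → gogimov, tovwikin → tovwikon, tukbiw → tukbow) change the last vowel to 'o'.
The other patterns: stems whose last vowel is 'u' add -ar; stems whose last vowel is 'e' or 'o' add -et; stems whose last vowel is 'a' add pi- … -ul around the stem.
So rumronzin → rumronzon.

rumronzon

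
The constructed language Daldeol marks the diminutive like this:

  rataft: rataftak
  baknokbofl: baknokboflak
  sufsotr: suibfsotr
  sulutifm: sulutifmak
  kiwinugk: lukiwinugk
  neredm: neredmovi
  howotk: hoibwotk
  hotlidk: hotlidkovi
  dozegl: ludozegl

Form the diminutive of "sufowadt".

"sufowadt" has second-to-last letter 'd'. The stems whose second-to-last letter is 'd' (hotlidk → hotlidkovi, neredm → neredmovi) add -ovi.
So sufowadt → sufowadtovi.

sufowadtovi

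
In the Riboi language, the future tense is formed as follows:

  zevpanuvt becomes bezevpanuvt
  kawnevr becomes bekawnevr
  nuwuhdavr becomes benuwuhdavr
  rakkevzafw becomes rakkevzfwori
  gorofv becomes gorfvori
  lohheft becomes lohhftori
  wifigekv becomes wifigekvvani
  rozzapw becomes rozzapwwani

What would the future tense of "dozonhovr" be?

"dozonhovr" has second-to-last letter 'v'. The stems whose second-to-last letter is 'v' (zevpanuvt → bezevpanuvt, kawnevr → bekawnevr, nuwuhdavr → benuwuhdavr) add the prefix be-.
The other patterns: stems whose second-to-last letter is 'f' delete the last vowel and add -ori; stems whose second-to-last letter is 'k' or 'p' double the final consonant and add -ani.
So dozonhovr → bedozonhovr.

bedozonhovr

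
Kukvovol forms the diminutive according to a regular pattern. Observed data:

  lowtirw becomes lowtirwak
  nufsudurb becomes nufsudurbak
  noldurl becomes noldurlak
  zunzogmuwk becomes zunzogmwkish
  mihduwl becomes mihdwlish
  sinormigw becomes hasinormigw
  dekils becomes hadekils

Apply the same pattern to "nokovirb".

noldurl and mihduwl both end in -l yet inflect differently (noldurlak, mihdwlish), so the final letter is not what conditions the rule; the second-to-last letter is.
"nokovirb" has second-to-last letter 'r'. The stems whose second-to-last letter is 'r' (lowtirw → lowtirwak, nufsudurb → nufsudurbak, noldurl → noldurlak) add -ak.
So nokovirb → nokovirbak.

nokovirbak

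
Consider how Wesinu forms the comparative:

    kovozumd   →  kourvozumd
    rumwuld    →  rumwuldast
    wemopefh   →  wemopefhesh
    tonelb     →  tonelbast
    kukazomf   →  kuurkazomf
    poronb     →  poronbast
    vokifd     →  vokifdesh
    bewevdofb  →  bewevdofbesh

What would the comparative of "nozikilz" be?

kovozumd and rumwuld both end in -d yet inflect differently (kourvozumd, rumwuldast), so the final letter is not what conditions the rule; the second-to-last letter is.
"nozikilz" has second-to-last letter 'l'. The stems whose second-to-last letter is 'l' (tonelb → tonelbast, rumwuld → rumwuldast) add -ast.
So nozikilz → nozikilzast.

nozikilzast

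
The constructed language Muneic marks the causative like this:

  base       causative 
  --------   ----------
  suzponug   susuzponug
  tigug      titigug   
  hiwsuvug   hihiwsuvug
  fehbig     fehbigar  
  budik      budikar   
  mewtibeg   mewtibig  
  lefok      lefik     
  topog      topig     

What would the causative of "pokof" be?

pokif

suzponug and fehbig both end in -g yet inflect differently (susuzponug, fehbigar), so the final letter is not what conditions the rule; the last vowel is.
"pokof" has last vowel 'o'. The stems whose last vowel is 'o' (lefok → lefik, topog → topig) change the last vowel to 'i'.
The other patterns: stems whose last vowel is 'u' repeat the first consonant+vowel as a prefix; stems whose last vowel is 'i' add -ar.
So pokof → pokif.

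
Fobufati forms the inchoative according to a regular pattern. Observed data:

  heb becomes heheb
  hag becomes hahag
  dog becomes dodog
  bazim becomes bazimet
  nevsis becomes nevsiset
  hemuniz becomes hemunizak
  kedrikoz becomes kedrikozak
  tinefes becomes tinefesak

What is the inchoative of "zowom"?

"zowom" has 2 vowels. The stems with 2 vowels (bazim → bazimet, nevsis → nevsiset) add -et.
The other patterns: stems with 1 vowel repeat the first consonant+vowel as a prefix; stems with 3 vowels add -ak.
So zowom → zowomet.

zowomet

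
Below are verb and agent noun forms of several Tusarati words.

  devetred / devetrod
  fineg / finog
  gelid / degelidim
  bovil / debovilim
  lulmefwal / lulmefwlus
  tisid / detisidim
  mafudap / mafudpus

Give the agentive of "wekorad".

gelid and devetred both end in -d yet inflect differently (degelidim, devetrod), so the final letter is not what conditions the rule; the last vowel is.
"wekorad" has last vowel 'a'. The stems whose last vowel is 'a' (mafudap → mafudpus, lulmefwal → lulmefwlus) delete the last vowel and add -us.
The other patterns: stems whose last vowel is 'i' add de- … -im around the stem; stems whose last vowel is 'e' change the last vowel to 'o'.
So wekorad → wekordus.

wekordus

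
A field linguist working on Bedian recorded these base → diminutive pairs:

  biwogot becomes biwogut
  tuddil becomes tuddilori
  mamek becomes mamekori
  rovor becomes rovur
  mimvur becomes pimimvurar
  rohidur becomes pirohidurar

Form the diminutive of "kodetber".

rohidur and rovor both end in -r yet inflect differently (pirohidurar, rovur), so the final letter is not what conditions the rule; the last vowel is.
"kodetber" has last vowel 'e'. The one such stem in the data (mamek → mamekori) adds -ori, so the same rule applies.
The other patterns: stems whose last vowel is 'u' add pi- … -ar around the stem; stems whose last vowel is 'o' change the last vowel to 'u'.
So kodetber → kodetberori.

kodetberori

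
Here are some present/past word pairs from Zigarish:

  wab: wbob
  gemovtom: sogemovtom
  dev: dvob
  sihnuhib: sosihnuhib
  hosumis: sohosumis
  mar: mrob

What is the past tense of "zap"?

zpob

wab and sihnuhib both end in -b yet inflect differently (wbob, sosihnuhib), so the final letter is not what conditions the rule; the number of vowels is.
"zap" has 1 vowel. The stems with 1 vowel (dev → dvob, mar → mrob, wab → wbob) delete the last vowel and add -ob.
So zap → zpob.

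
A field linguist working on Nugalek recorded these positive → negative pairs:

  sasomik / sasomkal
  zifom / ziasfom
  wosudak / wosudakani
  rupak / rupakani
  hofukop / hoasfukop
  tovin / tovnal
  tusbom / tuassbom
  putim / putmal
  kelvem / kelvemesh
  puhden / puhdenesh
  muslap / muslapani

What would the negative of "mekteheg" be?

tusbom and putim both end in -m yet inflect differently (tuassbom, putmal), so the final letter is not what conditions the rule; the last vowel is.
"mekteheg" has last vowel 'e'. The stems whose last vowel is 'e' (puhden → puhdenesh, kelvem → kelvemesh) add -esh.
So mekteheg → mektehegesh.

mektehegesh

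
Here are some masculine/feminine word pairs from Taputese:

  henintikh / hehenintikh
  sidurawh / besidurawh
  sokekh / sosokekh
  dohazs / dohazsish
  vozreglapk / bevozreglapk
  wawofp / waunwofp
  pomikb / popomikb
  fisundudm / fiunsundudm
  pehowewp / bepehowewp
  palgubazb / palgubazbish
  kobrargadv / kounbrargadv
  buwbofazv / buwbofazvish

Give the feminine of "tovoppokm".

totovoppokm

palgubazb and pomikb both end in -b yet inflect differently (palgubazbish, popomikb), so the final letter is not what conditions the rule; the second-to-last letter is.
"tovoppokm" has second-to-last letter 'k'. The stems whose second-to-last letter is 'k' (pomikb → popomikb, sokekh → sosokekh, henintikh → hehenintikh) repeat the first consonant+vowel as a prefix.
The other patterns: stems whose second-to-last letter is 'z' add -ish; stems whose second-to-last letter is 'd' or 'f' insert -un- after the first vowel; stems whose second-to-last letter is 'p' or 'w' add the prefix be-.
So tovoppokm → totovoppokm.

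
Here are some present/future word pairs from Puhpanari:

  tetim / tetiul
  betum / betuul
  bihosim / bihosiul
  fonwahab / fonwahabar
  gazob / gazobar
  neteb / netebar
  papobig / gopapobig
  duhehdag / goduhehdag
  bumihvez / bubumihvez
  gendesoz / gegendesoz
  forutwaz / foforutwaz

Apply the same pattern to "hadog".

gohadog

tetim and papobig both have last vowel 'i' yet inflect differently (tetiul, gopapobig), so the last vowel is not what conditions the rule; the final letter is.
"hadog" ends in -g. The stems ending in -g (papobig → gopapobig, duhehdag → goduhehdag) add the prefix go-.
The other patterns: stems ending in -m drop the final letter and add -ul; stems ending in -b add -ar; stems ending in -z repeat the first consonant+vowel as a prefix.
So hadog → gohadog.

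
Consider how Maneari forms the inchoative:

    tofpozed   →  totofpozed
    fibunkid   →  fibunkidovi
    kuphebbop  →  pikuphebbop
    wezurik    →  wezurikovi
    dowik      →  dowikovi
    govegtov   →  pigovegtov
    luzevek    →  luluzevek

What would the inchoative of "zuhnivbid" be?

zuhnivbidovi

"zuhnivbid" has last vowel 'i'. The stems whose last vowel is 'i' (fibunkid → fibunkidovi, dowik → dowikovi, wezurik → wezurikovi) add -ovi.
So zuhnivbid → zuhnivbidovi.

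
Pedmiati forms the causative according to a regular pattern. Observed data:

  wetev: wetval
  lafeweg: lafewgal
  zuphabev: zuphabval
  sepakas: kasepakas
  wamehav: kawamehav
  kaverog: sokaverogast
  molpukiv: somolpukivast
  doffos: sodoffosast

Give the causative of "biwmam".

kabiwmam

wetev and wamehav both end in -v yet inflect differently (wetval, kawamehav), so the final letter is not what conditions the rule; the last vowel is.
"biwmam" has last vowel 'a'. The stems whose last vowel is 'a' (sepakas → kasepakas, wamehav → kawamehav) add the prefix ka-.
The other patterns: stems whose last vowel is 'e' delete the last vowel and add -al; stems whose last vowel is 'i' or 'o' add so- … -ast around the stem.
So biwmam → kabiwmam.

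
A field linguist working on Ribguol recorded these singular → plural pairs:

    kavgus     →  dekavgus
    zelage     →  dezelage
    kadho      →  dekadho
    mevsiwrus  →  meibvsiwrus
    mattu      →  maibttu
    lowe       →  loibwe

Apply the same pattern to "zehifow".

dezehifow

mevsiwrus and kavgus both end in -s yet inflect differently (meibvsiwrus, dekavgus), so the final letter is not what conditions the rule; the first letter is.
"zehifow" begins with z-. The one such stem in the data (zelage → dezelage) adds the prefix de-, so the same rule applies.
So zehifow → dezehifow.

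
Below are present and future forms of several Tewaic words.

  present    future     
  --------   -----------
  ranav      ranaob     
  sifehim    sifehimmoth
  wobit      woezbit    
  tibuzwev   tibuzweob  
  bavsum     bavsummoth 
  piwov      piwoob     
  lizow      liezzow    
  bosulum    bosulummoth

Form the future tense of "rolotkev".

rolotkeob

"rolotkev" ends in -v. The stems ending in -v (ranav → ranaob, tibuzwev → tibuzweob, piwov → piwoob) drop the final letter and add -ob.
So rolotkev → rolotkeob.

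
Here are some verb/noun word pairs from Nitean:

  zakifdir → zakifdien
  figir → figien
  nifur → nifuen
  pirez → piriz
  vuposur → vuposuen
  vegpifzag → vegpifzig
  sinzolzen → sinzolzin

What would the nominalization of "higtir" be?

higtien

vuposur and vegpifzag both begin with v- yet inflect differently (vuposuen, vegpifzig), so the first letter is not what conditions the rule; the final letter is.
"higtir" ends in -r. The stems ending in -r (figir → figien, vuposur → vuposuen, zakifdir → zakifdien) drop the final letter and add -en.
So higtir → higtien.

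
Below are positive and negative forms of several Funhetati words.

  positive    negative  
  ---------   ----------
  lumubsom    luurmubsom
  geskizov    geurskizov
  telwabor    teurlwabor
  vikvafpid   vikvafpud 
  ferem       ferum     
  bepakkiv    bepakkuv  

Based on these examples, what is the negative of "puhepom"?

lumubsom and ferem both end in -m yet inflect differently (luurmubsom, ferum), so the final letter is not what conditions the rule; the last vowel is.
"puhepom" has last vowel 'o'. The stems whose last vowel is 'o' (lumubsom → luurmubsom, geskizov → geurskizov, telwabor → teurlwabor) insert -ur- after the first vowel.
So puhepom → puurhepom.

puurhepom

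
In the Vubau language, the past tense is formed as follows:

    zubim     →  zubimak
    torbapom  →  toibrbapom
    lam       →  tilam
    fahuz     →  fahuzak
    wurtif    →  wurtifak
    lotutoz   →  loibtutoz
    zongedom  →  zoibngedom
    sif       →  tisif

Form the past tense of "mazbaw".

lam and zubim both end in -m yet inflect differently (tilam, zubimak), so the final letter is not what conditions the rule; the number of vowels is.
"mazbaw" has 2 vowels. The stems with 2 vowels (fahuz → fahuzak, zubim → zubimak, wurtif → wurtifak) add -ak.
The other patterns: stems with 1 vowel add the prefix ti-; stems with 3 vowels insert -ib- after the first vowel.
So mazbaw → mazbawak.

mazbawak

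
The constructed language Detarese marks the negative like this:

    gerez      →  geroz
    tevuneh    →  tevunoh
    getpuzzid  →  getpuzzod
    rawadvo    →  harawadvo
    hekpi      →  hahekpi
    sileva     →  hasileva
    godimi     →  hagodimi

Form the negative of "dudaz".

dudoz

getpuzzid and hekpi both have last vowel 'i' yet inflect differently (getpuzzod, hahekpi), so the last vowel is not what conditions the rule; whether the stem ends in a vowel or a consonant is.
"dudaz" ends in a consonant. The stems ending in a consonant (gerez → geroz, tevuneh → tevunoh, getpuzzid → getpuzzod) change the last vowel to 'o'.
So dudaz → dudoz.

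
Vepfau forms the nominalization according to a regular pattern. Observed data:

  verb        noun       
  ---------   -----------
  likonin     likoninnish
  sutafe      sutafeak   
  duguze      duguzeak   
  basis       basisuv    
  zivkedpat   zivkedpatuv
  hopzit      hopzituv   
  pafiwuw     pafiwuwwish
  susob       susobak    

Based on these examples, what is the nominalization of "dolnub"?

hopzit and likonin both have last vowel 'i' yet inflect differently (hopzituv, likoninnish), so the last vowel is not what conditions the rule; the final letter is.
"dolnub" ends in -b. The one such stem in the data (susob → susobak) adds -ak, so the same rule applies.
The other patterns: stems ending in -s or -t add -uv; stems ending in -n or -w double the final consonant and add -ish.
So dolnub → dolnubak.

dolnubak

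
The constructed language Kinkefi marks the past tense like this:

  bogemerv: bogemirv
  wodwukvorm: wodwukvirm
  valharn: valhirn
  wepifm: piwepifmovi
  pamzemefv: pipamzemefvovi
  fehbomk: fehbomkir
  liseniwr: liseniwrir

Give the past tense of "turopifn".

pituropifnovi

"turopifn" has second-to-last letter 'f'. The stems whose second-to-last letter is 'f' (wepifm → piwepifmovi, pamzemefv → pipamzemefvovi) add pi- … -ovi around the stem.
So turopifn → pituropifnovi.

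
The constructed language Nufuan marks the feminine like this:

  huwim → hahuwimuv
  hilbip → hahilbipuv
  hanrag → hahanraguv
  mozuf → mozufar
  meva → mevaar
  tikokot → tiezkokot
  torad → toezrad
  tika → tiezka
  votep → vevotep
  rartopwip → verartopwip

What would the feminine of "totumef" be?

meva and tika both end in -a yet inflect differently (mevaar, tiezka), so the final letter is not what conditions the rule; the first letter is.
"totumef" begins with t-. The stems beginning with t- (tikokot → tiezkokot, torad → toezrad, tika → tiezka) insert -ez- after the first vowel.
The other patterns: stems beginning with h- add ha- … -uv around the stem; stems beginning with m- add -ar; stems beginning with r- or v- add the prefix ve-.
So totumef → toeztumef.

toeztumef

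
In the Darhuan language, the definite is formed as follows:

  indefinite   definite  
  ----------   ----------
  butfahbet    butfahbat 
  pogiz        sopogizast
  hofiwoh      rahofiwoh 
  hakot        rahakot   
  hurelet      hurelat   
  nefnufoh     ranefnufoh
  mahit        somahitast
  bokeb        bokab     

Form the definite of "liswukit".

hakot and hurelet both end in -t yet inflect differently (rahakot, hurelat), so the final letter is not what conditions the rule; the last vowel is.
"liswukit" has last vowel 'i'. The stems whose last vowel is 'i' (mahit → somahitast, pogiz → sopogizast) add so- … -ast around the stem.
So liswukit → soliswukitast.

soliswukitast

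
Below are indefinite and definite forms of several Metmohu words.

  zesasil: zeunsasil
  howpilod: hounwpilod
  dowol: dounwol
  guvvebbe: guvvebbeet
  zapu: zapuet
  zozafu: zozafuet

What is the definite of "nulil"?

nuunlil

zozafu and zesasil both begin with z- yet inflect differently (zozafuet, zeunsasil), so the first letter is not what conditions the rule; whether the stem ends in a vowel or a consonant is.
"nulil" ends in a consonant. The stems ending in a consonant (dowol → dounwol, zesasil → zeunsasil, howpilod → hounwpilod) insert -un- after the first vowel.
So nulil → nuunlil.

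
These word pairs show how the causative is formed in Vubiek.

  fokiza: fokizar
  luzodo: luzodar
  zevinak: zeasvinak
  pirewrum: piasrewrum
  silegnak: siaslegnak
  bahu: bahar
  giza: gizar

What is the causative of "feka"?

giza and silegnak both have last vowel 'a' yet inflect differently (gizar, siaslegnak), so the last vowel is not what conditions the rule; whether the stem ends in a vowel or a consonant is.
"feka" ends in a vowel. The stems ending in a vowel (luzodo → luzodar, bahu → bahar, giza → gizar) drop the final letter and add -ar.
The other pattern: stems ending in a consonant insert -as- after the first vowel.
So feka → fekar.

fekar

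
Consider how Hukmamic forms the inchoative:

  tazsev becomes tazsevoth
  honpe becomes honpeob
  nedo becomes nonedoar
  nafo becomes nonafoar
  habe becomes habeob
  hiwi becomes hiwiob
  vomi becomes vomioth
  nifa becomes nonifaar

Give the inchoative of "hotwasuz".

hotwasuzob

hiwi and vomi both end in -i yet inflect differently (hiwiob, vomioth), so the final letter is not what conditions the rule; the first letter is.
"hotwasuz" begins with h-. The stems beginning with h- (honpe → honpeob, habe → habeob, hiwi → hiwiob) add -ob.
So hotwasuz → hotwasuzob.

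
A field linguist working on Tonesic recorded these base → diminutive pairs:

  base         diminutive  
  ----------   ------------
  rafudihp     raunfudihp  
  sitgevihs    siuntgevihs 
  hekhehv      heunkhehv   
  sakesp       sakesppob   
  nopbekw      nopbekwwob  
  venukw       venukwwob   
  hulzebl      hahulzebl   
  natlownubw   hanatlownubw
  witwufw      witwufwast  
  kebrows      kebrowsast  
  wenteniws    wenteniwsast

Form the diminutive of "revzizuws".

revzizuwsast

rafudihp and sakesp both end in -p yet inflect differently (raunfudihp, sakesppob), so the final letter is not what conditions the rule; the second-to-last letter is.
"revzizuws" has second-to-last letter 'w'. The stems whose second-to-last letter is 'w' (kebrows → kebrowsast, wenteniws → wenteniwsast) add -ast.
The other patterns: stems whose second-to-last letter is 'h' insert -un- after the first vowel; stems whose second-to-last letter is 'k' or 's' double the final consonant and add -ob; stems whose second-to-last letter is 'b' add the prefix ha-.
So revzizuws → revzizuwsast.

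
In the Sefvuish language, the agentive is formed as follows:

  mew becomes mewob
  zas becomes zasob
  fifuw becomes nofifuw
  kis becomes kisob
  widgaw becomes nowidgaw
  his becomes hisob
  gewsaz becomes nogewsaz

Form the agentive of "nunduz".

fifuw and mew both end in -w yet inflect differently (nofifuw, mewob), so the final letter is not what conditions the rule; the number of vowels is.
"nunduz" has 2 vowels. The stems with 2 vowels (fifuw → nofifuw, gewsaz → nogewsaz, widgaw → nowidgaw) add the prefix no-.
The other pattern: stems with 1 vowel add -ob.
So nunduz → nonunduz.

nonunduz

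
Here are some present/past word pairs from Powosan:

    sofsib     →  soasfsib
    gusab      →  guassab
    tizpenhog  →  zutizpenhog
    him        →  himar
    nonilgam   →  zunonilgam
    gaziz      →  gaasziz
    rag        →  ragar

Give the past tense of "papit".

rag and tizpenhog both end in -g yet inflect differently (ragar, zutizpenhog), so the final letter is not what conditions the rule; the number of vowels is.
"papit" has 2 vowels. The stems with 2 vowels (gaziz → gaasziz, sofsib → soasfsib, gusab → guassab) insert -as- after the first vowel.
The other patterns: stems with 1 vowel add -ar; stems with 3 vowels add the prefix zu-.
So papit → paaspit.

paaspit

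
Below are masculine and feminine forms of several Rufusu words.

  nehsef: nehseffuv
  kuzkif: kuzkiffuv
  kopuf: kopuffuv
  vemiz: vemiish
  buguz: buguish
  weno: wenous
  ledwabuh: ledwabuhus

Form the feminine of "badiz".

badiish

kuzkif and vemiz both have last vowel 'i' yet inflect differently (kuzkiffuv, vemiish), so the last vowel is not what conditions the rule; the final letter is.
"badiz" ends in -z. The stems ending in -z (vemiz → vemiish, buguz → buguish) drop the final letter and add -ish.
So badiz → badiish.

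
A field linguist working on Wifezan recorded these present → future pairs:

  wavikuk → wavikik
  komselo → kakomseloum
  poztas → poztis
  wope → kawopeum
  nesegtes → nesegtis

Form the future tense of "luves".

wope and nesegtes both have last vowel 'e' yet inflect differently (kawopeum, nesegtis), so the last vowel is not what conditions the rule; whether the stem ends in a vowel or a consonant is.
"luves" ends in a consonant. The stems ending in a consonant (poztas → poztis, nesegtes → nesegtis, wavikuk → wavikik) change the last vowel to 'i'.
The other pattern: stems ending in a vowel add ka- … -um around the stem.
So luves → luvis.

luvis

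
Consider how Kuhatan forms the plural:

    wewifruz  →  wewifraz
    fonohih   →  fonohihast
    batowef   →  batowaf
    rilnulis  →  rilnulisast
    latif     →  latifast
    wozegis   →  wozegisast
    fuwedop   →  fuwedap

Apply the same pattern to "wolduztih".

latif and batowef both end in -f yet inflect differently (latifast, batowaf), so the final letter is not what conditions the rule; the last vowel is.
"wolduztih" has last vowel 'i'. The stems whose last vowel is 'i' (rilnulis → rilnulisast, wozegis → wozegisast, latif → latifast) add -ast.
So wolduztih → wolduztihast.

wolduztihast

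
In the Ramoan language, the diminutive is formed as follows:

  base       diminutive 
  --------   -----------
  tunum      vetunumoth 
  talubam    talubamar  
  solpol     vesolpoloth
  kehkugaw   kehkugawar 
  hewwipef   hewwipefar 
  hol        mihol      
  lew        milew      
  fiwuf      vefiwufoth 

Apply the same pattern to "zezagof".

zezagofar

"zezagof" has 3 vowels. The stems with 3 vowels (talubam → talubamar, kehkugaw → kehkugawar, hewwipef → hewwipefar) add -ar.
So zezagof → zezagofar.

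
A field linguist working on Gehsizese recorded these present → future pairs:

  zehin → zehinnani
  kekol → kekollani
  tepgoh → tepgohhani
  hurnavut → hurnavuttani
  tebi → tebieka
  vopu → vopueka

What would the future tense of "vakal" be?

vakallani

zehin and tebi both have last vowel 'i' yet inflect differently (zehinnani, tebieka), so the last vowel is not what conditions the rule; whether the stem ends in a vowel or a consonant is.
"vakal" ends in a consonant. The stems ending in a consonant (zehin → zehinnani, kekol → kekollani, tepgoh → tepgohhani) double the final consonant and add -ani.
So vakal → vakallani.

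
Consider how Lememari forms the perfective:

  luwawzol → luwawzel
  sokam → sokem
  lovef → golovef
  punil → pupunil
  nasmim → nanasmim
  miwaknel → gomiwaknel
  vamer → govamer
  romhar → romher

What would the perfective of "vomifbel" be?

govomifbel

"vomifbel" has last vowel 'e'. The stems whose last vowel is 'e' (lovef → golovef, miwaknel → gomiwaknel, vamer → govamer) add the prefix go-.
So vomifbel → govomifbel.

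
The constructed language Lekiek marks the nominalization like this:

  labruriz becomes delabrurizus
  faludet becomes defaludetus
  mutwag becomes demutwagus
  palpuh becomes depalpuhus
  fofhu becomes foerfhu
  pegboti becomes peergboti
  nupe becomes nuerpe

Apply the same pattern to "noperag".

"noperag" ends in a consonant. The stems ending in a consonant (labruriz → delabrurizus, faludet → defaludetus, mutwag → demutwagus) add de- … -us around the stem.
The other pattern: stems ending in a vowel insert -er- after the first vowel.
So noperag → denoperagus.

denoperagus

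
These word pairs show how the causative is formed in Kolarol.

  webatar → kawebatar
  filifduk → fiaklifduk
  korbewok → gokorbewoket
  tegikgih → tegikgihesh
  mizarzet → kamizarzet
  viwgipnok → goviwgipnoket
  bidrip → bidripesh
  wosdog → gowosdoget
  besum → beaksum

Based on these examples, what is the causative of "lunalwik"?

viwgipnok and filifduk both end in -k yet inflect differently (goviwgipnoket, fiaklifduk), so the final letter is not what conditions the rule; the last vowel is.
"lunalwik" has last vowel 'i'. The stems whose last vowel is 'i' (bidrip → bidripesh, tegikgih → tegikgihesh) add -esh.
So lunalwik → lunalwikesh.

lunalwikesh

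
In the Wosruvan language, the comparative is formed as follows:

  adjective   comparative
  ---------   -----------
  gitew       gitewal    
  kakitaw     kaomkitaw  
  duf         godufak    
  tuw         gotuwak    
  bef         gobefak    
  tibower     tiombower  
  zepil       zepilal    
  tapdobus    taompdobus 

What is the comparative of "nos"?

gonosak

tuw and gitew both end in -w yet inflect differently (gotuwak, gitewal), so the final letter is not what conditions the rule; the number of vowels is.
"nos" has 1 vowel. The stems with 1 vowel (tuw → gotuwak, duf → godufak, bef → gobefak) add go- … -ak around the stem.
The other patterns: stems with 2 vowels add -al; stems with 3 vowels insert -om- after the first vowel.
So nos → gonosak.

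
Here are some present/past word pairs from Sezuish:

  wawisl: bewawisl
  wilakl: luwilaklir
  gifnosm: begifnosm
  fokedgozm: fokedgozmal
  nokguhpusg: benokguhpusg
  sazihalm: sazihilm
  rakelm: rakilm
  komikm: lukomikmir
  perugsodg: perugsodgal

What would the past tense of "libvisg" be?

belibvisg

"libvisg" has second-to-last letter 's'. The stems whose second-to-last letter is 's' (gifnosm → begifnosm, nokguhpusg → benokguhpusg, wawisl → bewawisl) add the prefix be-.
So libvisg → belibvisg.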